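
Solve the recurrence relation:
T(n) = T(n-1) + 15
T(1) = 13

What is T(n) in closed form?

Unrolling: T(n) = T(1) + 15·(n-1) = 13 + 15(n-1) = 15n - 2.

Answer: T(n) = 15n - 2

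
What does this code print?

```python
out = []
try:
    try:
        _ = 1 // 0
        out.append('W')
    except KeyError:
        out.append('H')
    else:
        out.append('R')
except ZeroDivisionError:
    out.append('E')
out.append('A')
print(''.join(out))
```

Execution trace: 'E' (outer except ZeroDivisionError) → 'A' (after the try/except). Output: EA

Answer: EA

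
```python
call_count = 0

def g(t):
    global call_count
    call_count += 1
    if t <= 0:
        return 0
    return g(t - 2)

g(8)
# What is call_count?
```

Linear recursion stepping by 2: 5 calls from t=8 down to ≤0.

Answer: 5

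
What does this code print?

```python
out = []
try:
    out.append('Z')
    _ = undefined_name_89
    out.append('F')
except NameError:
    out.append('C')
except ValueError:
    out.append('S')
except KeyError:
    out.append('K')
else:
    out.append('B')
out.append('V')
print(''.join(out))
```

Execution trace: 'Z' (try body) → 'C' (except NameError) → 'V' (after the try/except). Output: ZCV

Answer: ZCV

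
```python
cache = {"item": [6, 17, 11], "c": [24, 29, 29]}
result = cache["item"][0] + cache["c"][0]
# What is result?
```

Trace:
`cache = {"item": [6, 17, 11], "c": [24, 29, 29]}` → cache = {'item': [6, 17, 11], 'c': [24, 29, 29]}
`result = cache["item"][0] + cache["c"][0]` → result = 30
So result = 30

Answer: 30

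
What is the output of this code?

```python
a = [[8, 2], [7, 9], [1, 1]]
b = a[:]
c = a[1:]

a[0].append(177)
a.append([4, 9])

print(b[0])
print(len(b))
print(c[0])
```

Key concept: slice with nested mutation.
Step by step:
`a = [[8, 2], [7, 9], [1, 1]]` → a = [[8, 2], [7, 9], [1, 1]]
`b = a[:]` → b = [[8, 2], [7, 9], [1, 1]]
`c = a[1:]` → c = [[7, 9], [1, 1]]
`a[0].append(177)` → a = [[8, 2, 177], [7, 9], [1, 1]]; b = [[8, 2, 177], [7, 9], [1, 1]]
`a.append([4, 9])` → a = [[8, 2, 177], [7, 9], [1, 1], [4, 9]]
`print(b[0])` → prints [8, 2, 177]
`print(len(b))` → prints 3
`print(c[0])` → prints [7, 9]

Answer:
[8, 2, 177]
3
[7, 9]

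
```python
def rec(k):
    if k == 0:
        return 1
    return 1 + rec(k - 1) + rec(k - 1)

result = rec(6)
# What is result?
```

rec(k) = 1 + 2·rec(k-1), rec(0)=1. Closed form: (1+1)·2^6 - 1 = 127.

Answer: 127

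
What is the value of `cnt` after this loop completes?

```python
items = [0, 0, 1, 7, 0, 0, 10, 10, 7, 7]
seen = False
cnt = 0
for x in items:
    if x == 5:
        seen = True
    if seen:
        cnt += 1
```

Count elements after first 5 in [0, 0, 1, 7, 0, 0, 10, 10, 7, 7]
`cnt` takes the values: 0

Answer: 0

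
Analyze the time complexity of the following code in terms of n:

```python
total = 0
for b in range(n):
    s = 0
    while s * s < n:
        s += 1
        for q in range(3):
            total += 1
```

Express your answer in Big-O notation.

Each loop level contributes: n × √n × 1. Multiplying the contributions gives O(n√n).

Answer: O(n√n)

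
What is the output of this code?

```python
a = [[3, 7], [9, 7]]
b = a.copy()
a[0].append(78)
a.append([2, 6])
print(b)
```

Key concept: shallow copy with nested lists.
Step by step:
`a = [[3, 7], [9, 7]]` → a = [[3, 7], [9, 7]]
`b = a.copy()` → b = [[3, 7], [9, 7]]
`a[0].append(78)` → a = [[3, 7, 78], [9, 7]]; b = [[3, 7, 78], [9, 7]]
`a.append([2, 6])` → a = [[3, 7, 78], [9, 7], [2, 6]]
`print(b)` → prints [[3, 7, 78], [9, 7]]

Answer: [[3, 7, 78], [9, 7]]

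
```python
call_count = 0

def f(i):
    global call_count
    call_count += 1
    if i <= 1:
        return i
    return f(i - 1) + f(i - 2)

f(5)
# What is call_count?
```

Calls(i) = 1 + Calls(i-1) + Calls(i-2); Calls(0)=Calls(1)=1. For i=5 this gives 15.

Answer: 15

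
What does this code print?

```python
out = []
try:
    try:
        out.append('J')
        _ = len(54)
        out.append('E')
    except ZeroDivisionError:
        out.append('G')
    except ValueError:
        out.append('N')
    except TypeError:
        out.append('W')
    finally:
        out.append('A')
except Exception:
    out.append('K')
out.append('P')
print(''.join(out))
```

Execution trace: 'J' (inner try body) → 'W' (inner except TypeError) → 'A' (inner finally) → 'P' (after the try/except). Output: JWAP

Answer: JWAP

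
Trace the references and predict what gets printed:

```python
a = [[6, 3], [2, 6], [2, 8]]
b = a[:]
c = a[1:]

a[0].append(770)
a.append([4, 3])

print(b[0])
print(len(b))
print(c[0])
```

Key concept: slice with nested mutation.
Step by step:
`a = [[6, 3], [2, 6], [2, 8]]` → a = [[6, 3], [2, 6], [2, 8]]
`b = a[:]` → b = [[6, 3], [2, 6], [2, 8]]
`c = a[1:]` → c = [[2, 6], [2, 8]]
`a[0].append(770)` → a = [[6, 3, 770], [2, 6], [2, 8]]; b = [[6, 3, 770], [2, 6], [2, 8]]
`a.append([4, 3])` → a = [[6, 3, 770], [2, 6], [2, 8], [4, 3]]
`print(b[0])` → prints [6, 3, 770]
`print(len(b))` → prints 3
`print(c[0])` → prints [2, 6]

Answer:
[6, 3, 770]
3
[2, 6]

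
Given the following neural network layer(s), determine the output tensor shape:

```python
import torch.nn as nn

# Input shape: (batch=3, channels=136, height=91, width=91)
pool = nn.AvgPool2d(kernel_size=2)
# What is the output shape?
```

Input: (3, 136, 91, 91) -> Output: (3, 136, 45, 45)

Answer: (3, 136, 45, 45)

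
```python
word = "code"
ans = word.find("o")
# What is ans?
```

Trace:
`word = "code"` → word = 'code'
`ans = word.find("o")` → ans = 1
So ans = 1

Answer: 1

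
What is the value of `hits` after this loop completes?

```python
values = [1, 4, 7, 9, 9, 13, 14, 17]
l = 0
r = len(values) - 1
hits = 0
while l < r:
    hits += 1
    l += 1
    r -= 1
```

Iterations until pointers meet (list length 8)
`hits` takes the values: 0 → 1 → 2 → 3 → 4

Answer: 4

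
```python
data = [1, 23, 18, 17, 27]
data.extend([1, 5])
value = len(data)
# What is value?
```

Trace:
`data = [1, 23, 18, 17, 27]` → data = [1, 23, 18, 17, 27]
`data.extend([1, 5])` → data = [1, 23, 18, 17, 27, 1, 5]
`value = len(data)` → value = 7
So value = 7

Answer: 7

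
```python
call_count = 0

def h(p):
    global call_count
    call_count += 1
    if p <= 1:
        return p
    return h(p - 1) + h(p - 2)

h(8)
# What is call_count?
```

Calls(p) = 1 + Calls(p-1) + Calls(p-2); Calls(0)=Calls(1)=1. For p=8 this gives 67.

Answer: 67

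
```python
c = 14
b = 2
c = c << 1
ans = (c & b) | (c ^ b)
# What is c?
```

Trace:
`c = 14` → c = 14
`b = 2` → b = 2
`c = c << 1` → c = 28
`ans = (c & b) | (c ^ b)` → ans = 30
So c = 28

Answer: 28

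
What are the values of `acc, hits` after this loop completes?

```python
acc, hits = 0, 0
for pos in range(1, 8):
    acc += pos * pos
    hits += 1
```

Sum of squares and count
`acc, hits` takes the values: (0, 0) → (1, 0) → (1, 1) → (5, 1) → (5, 2) → (14, 2) → (14, 3) → (30, 3) → (30, 4) → (55, 4) → (55, 5) → (91, 5) → (91, 6) → (140, 6) → (140, 7)

Answer: 140, 7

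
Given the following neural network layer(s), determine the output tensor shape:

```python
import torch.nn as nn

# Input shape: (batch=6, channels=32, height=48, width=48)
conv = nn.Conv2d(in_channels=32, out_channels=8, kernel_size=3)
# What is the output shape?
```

Input: (6, 32, 48, 48) -> Output: (6, 8, 46, 46)

Answer: (6, 8, 46, 46)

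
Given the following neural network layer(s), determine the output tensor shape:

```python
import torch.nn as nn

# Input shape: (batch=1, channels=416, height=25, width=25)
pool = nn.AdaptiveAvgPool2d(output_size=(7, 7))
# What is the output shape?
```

Input: (1, 416, 25, 25) -> Output: (1, 416, 7, 7)

Answer: (1, 416, 7, 7)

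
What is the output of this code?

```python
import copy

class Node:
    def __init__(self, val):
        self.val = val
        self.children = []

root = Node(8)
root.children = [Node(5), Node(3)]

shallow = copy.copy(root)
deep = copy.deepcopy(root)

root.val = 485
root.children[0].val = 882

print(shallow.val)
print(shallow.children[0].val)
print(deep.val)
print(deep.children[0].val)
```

Key concept: deep copy with custom objects.
Step by step:
`root = Node(8)` → root = Node(val=8, children=[])
`root.children = [Node(5), Node(3)]` → root = Node(val=8, children=[Node(val=5, children=[]), Node(val=3, children=[])])
`shallow = copy.copy(root)` → shallow = Node(val=8, children=[Node(val=5, children=[]), Node(val=3, children=[])])
`deep = copy.deepcopy(root)` → deep = Node(val=8, children=[Node(val=5, children=[]), Node(val=3, children=[])])
`root.val = 485` → root = Node(val=485, children=[Node(val=5, children=[]), Node(val=3, children=[])])
`root.children[0].val = 882` → root = Node(val=485, children=[Node(val=882, children=[]), Node(val=3, children=[])]); shallow = Node(val=8, children=[Node(val=882, children=[]), Node(val=3, children=[])])
`print(shallow.val)` → prints 8
`print(shallow.children[0].val)` → prints 882
`print(deep.val)` → prints 8
`print(deep.children[0].val)` → prints 5

Answer:
8
882
8
5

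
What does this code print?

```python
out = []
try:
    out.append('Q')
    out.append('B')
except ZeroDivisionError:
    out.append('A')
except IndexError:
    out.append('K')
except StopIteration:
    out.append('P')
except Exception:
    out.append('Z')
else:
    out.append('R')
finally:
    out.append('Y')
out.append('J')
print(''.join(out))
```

Execution trace: 'Q' (try body) → 'B' (try body, no exception) → 'R' (else) → 'Y' (finally) → 'J' (after the try/except). Output: QBRYJ

Answer: QBRYJ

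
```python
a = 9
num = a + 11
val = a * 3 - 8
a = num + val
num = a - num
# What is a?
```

Trace:
`a = 9` → a = 9
`num = a + 11` → num = 20
`val = a * 3 - 8` → val = 19
`a = num + val` → a = 39
`num = a - num` → num = 19
So a = 39

Answer: 39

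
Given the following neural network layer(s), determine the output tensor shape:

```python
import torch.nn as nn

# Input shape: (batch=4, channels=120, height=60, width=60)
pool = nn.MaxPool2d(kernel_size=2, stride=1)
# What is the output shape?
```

Input: (4, 120, 60, 60) -> Output: (4, 120, 59, 59)

Answer: (4, 120, 59, 59)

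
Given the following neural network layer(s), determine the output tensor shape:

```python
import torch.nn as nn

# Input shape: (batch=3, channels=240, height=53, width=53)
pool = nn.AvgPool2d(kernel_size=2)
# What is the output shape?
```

Input: (3, 240, 53, 53) -> Output: (3, 240, 26, 26)

Answer: (3, 240, 26, 26)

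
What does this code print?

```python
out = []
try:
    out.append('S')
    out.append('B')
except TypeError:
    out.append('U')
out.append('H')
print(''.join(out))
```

Execution trace: 'S' (try body) → 'B' (try body, no exception) → 'H' (after the try/except). Output: SBH

Answer: SBH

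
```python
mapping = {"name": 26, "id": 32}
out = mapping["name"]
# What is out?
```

Trace:
`mapping = {"name": 26, "id": 32}` → mapping = {'name': 26, 'id': 32}
`out = mapping["name"]` → out = 26
So out = 26

Answer: 26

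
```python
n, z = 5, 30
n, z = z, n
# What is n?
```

Trace:
`n, z = 5, 30` → n = 5; z = 30
`n, z = z, n` → n = 30; z = 5
So n = 30

Answer: 30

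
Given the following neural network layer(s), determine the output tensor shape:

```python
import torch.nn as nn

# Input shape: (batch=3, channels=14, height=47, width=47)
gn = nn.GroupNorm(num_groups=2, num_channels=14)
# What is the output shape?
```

Input: (3, 14, 47, 47) -> Output: (3, 14, 47, 47)

Answer: (3, 14, 47, 47)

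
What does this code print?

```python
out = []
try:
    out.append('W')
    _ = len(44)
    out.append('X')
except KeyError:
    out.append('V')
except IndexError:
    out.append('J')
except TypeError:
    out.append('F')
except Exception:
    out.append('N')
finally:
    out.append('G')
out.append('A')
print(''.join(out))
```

Execution trace: 'W' (try body) → 'F' (except TypeError) → 'G' (finally) → 'A' (after the try/except). Output: WFGA

Answer: WFGA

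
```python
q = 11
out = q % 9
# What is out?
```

Trace:
`q = 11` → q = 11
`out = q % 9` → out = 2
So out = 2

Answer: 2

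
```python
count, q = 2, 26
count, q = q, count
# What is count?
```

Trace:
`count, q = 2, 26` → count = 2; q = 26
`count, q = q, count` → count = 26; q = 2
So count = 26

Answer: 26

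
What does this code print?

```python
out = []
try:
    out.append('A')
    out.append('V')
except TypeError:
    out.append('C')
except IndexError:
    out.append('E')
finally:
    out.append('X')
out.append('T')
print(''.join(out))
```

Execution trace: 'A' (try body) → 'V' (try body, no exception) → 'X' (finally) → 'T' (after the try/except). Output: AVXT

Answer: AVXT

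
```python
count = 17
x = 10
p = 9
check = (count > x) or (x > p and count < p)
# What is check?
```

Trace:
`count = 17` → count = 17
`x = 10` → x = 10
`p = 9` → p = 9
`check = (count > x) or (x > p and count < p)` → check = True
So check = True

Answer: True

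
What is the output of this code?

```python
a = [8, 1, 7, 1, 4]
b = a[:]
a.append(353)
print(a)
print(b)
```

Key concept: slice [:] creates copy.
Step by step:
`a = [8, 1, 7, 1, 4]` → a = [8, 1, 7, 1, 4]
`b = a[:]` → b = [8, 1, 7, 1, 4]
`a.append(353)` → a = [8, 1, 7, 1, 4, 353]
`print(a)` → prints [8, 1, 7, 1, 4, 353]
`print(b)` → prints [8, 1, 7, 1, 4]

Answer:
[8, 1, 7, 1, 4, 353]
[8, 1, 7, 1, 4]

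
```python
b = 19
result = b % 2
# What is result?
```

Trace:
`b = 19` → b = 19
`result = b % 2` → result = 1
So result = 1

Answer: 1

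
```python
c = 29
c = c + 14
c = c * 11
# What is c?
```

Trace:
`c = 29` → c = 29
`c = c + 14` → c = 43
`c = c * 11` → c = 473
So c = 473

Answer: 473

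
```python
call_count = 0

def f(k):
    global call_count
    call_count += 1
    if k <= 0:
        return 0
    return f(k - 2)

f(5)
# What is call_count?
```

Linear recursion stepping by 2: 4 calls from k=5 down to ≤0.

Answer: 4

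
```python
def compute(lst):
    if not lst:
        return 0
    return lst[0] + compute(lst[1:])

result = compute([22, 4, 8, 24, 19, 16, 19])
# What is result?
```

22 + 4 + 8 + 24 + 19 + 16 + 19 + 0 = 112

Answer: 112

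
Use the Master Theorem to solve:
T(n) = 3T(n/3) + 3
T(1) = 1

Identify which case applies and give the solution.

a=3, b=3, f(n)=3. log_3(3) = 1. Since c=0 < 1, Case 1 applies: T(n) = Θ(n^log_b(a)) = O(n).

Answer: O(n) - Case 1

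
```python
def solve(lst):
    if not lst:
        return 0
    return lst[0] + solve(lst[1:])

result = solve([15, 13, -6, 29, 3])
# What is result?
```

15 + 13 + (-6) + 29 + 3 + 0 = 54

Answer: 54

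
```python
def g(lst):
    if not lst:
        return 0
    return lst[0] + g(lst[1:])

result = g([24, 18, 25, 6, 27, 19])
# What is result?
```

24 + 18 + 25 + 6 + 27 + 19 + 0 = 119

Answer: 119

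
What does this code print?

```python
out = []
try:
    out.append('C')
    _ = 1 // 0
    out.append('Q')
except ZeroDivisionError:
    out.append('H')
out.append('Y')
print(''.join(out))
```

Execution trace: 'C' (try body) → 'H' (except ZeroDivisionError) → 'Y' (after the try/except). Output: CHY

Answer: CHY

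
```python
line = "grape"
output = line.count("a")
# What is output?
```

Trace:
`line = "grape"` → line = 'grape'
`output = line.count("a")` → output = 1
So output = 1

Answer: 1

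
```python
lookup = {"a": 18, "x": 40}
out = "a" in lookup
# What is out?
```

Trace:
`lookup = {"a": 18, "x": 40}` → lookup = {'a': 18, 'x': 40}
`out = "a" in lookup` → out = True
So out = True

Answer: True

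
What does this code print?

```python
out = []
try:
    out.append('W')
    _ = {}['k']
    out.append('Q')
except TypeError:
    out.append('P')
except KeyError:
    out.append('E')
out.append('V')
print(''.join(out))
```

Execution trace: 'W' (try body) → 'E' (except KeyError) → 'V' (after the try/except). Output: WEV

Answer: WEV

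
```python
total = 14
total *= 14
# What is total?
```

Trace:
`total = 14` → total = 14
`total *= 14` → total = 196
So total = 196

Answer: 196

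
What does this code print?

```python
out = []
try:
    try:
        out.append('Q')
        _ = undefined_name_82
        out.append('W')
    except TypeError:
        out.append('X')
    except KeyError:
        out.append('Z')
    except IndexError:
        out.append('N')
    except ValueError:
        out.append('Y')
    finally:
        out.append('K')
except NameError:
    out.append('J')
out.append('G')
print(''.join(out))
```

Execution trace: 'Q' (try body) → 'K' (finally) → 'J' (outer except NameError) → 'G' (after the try/except). Output: QKJG

Answer: QKJG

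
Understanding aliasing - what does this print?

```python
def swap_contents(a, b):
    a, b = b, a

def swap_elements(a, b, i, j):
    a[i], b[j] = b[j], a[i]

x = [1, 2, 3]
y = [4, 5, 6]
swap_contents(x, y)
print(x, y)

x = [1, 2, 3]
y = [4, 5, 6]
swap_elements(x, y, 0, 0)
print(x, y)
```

Key concept: parameter rebinding vs mutation.
Step by step:
`x = [1, 2, 3]` → x = [1, 2, 3]
`y = [4, 5, 6]` → y = [4, 5, 6]
`swap_contents(x, y)` → no visible change to tracked variables
`print(x, y)` → prints [1, 2, 3] [4, 5, 6]
`x = [1, 2, 3]` → x = [1, 2, 3]
`y = [4, 5, 6]` → y = [4, 5, 6]
`swap_elements(x, y, 0, 0)` → x = [4, 2, 3]; y = [1, 5, 6]
`print(x, y)` → prints [4, 2, 3] [1, 5, 6]

Answer:
[1, 2, 3] [4, 5, 6]
[4, 2, 3] [1, 5, 6]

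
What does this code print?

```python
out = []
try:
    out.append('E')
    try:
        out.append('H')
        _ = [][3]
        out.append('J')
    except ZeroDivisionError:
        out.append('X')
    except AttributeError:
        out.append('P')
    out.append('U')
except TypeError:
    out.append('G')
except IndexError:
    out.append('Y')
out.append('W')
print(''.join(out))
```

Execution trace: 'E' (try body) → 'H' (inner try body) → 'Y' (except IndexError) → 'W' (after the try/except). Output: EHYW

Answer: EHYW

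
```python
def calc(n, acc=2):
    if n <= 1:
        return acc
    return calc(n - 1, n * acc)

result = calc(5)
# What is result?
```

Accumulator trace (n, acc): (5, 2) -> (4, 10) -> (3, 40) -> (2, 120) -> (1, 240) -> return 240

Answer: 240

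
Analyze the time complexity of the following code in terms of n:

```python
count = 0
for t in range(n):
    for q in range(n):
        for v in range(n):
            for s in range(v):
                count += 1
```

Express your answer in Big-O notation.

Each loop level contributes: n × n × n × n. Multiplying the contributions gives O(n^4).

Answer: O(n^4)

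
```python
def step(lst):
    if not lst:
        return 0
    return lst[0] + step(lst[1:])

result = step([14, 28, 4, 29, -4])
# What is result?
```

14 + 28 + 4 + 29 + (-4) + 0 = 71

Answer: 71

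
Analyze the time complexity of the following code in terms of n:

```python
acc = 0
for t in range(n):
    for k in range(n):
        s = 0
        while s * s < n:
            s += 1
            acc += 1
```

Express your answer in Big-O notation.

Each loop level contributes: n × n × √n. Multiplying the contributions gives O(n^2√n).

Answer: O(n^2√n)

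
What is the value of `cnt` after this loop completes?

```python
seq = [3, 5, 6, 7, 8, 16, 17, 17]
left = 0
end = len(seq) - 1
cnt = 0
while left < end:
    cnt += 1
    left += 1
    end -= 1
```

Iterations until pointers meet (list length 8)
`cnt` takes the values: 0 → 1 → 2 → 3 → 4

Answer: 4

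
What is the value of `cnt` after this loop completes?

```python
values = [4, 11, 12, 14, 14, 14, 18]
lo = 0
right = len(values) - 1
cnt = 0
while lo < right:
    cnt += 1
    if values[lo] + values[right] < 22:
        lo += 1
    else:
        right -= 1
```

Steps to find pair summing to 22
`cnt` takes the values: 0 → 1 → 2 → 3 → 4 → 5 → 6

Answer: 6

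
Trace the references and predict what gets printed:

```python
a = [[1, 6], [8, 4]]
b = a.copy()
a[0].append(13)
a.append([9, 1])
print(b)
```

Key concept: shallow copy with nested lists.
Step by step:
`a = [[1, 6], [8, 4]]` → a = [[1, 6], [8, 4]]
`b = a.copy()` → b = [[1, 6], [8, 4]]
`a[0].append(13)` → a = [[1, 6, 13], [8, 4]]; b = [[1, 6, 13], [8, 4]]
`a.append([9, 1])` → a = [[1, 6, 13], [8, 4], [9, 1]]
`print(b)` → prints [[1, 6, 13], [8, 4]]

Answer: [[1, 6, 13], [8, 4]]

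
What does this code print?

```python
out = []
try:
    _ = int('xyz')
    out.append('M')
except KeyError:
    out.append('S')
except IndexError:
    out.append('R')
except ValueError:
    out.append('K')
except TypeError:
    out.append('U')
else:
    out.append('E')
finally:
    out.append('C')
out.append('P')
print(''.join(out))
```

Execution trace: 'K' (except ValueError) → 'C' (finally) → 'P' (after the try/except). Output: KCP

Answer: KCP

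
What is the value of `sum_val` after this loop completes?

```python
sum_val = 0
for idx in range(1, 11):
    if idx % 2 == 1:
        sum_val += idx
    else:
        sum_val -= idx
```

Add odd, subtract even
`sum_val` takes the values: 0 → 1 → -1 → 2 → -2 → 3 → -3 → 4 → -4 → 5 → -5

Answer: -5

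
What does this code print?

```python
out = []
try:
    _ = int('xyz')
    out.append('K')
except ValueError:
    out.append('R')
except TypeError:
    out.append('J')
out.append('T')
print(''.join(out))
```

Execution trace: 'R' (except ValueError) → 'T' (after the try/except). Output: RT

Answer: RT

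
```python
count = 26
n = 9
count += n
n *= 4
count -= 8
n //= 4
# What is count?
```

Trace:
`count = 26` → count = 26
`n = 9` → n = 9
`count += n` → count = 35
`n *= 4` → n = 36
`count -= 8` → count = 27
`n //= 4` → n = 9
So count = 27

Answer: 27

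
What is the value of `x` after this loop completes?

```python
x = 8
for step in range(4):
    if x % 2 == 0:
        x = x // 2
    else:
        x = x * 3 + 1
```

Collatz-style transformation from 8
`x` takes the values: 8 → 4 → 2 → 1 → 4

Answer: 4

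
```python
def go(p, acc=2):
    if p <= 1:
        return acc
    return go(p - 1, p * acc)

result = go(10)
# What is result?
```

Accumulator trace (n, acc): (10, 2) -> (9, 20) -> (8, 180) -> (7, 1440) -> (6, 10080) -> (5, 60480) -> (4, 302400) -> (3, 1209600) -> (2, 3628800) -> (1, 7257600) -> return 7257600

Answer: 7257600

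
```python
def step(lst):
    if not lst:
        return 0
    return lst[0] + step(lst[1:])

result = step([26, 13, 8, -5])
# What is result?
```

26 + 13 + 8 + (-5) + 0 = 42

Answer: 42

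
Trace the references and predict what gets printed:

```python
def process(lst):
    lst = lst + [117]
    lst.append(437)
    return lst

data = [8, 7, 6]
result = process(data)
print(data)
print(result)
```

Key concept: rebinding parameter vs mutation.
Step by step:
`data = [8, 7, 6]` → data = [8, 7, 6]
`result = process(data)` → result = [8, 7, 6, 117, 437]
`print(data)` → prints [8, 7, 6]
`print(result)` → prints [8, 7, 6, 117, 437]

Answer:
[8, 7, 6]
[8, 7, 6, 117, 437]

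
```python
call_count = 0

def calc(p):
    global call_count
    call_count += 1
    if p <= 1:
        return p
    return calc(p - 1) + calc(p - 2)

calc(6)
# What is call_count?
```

Calls(p) = 1 + Calls(p-1) + Calls(p-2); Calls(0)=Calls(1)=1. For p=6 this gives 25.

Answer: 25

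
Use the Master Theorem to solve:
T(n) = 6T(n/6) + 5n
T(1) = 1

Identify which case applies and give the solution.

a=6, b=6, f(n)=5n. log_6(6) = 1. Since c=1 = 1, Case 2 applies: T(n) = Θ(n^log_b(a) · log n) = O(n log n).

Answer: O(n log n) - Case 2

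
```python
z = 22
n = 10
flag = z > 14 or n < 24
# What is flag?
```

Trace:
`z = 22` → z = 22
`n = 10` → n = 10
`flag = z > 14 or n < 24` → flag = True
So flag = True

Answer: True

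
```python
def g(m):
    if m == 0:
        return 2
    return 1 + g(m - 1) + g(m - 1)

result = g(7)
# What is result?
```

g(m) = 1 + 2·g(m-1), g(0)=2. Closed form: (2+1)·2^7 - 1 = 383.

Answer: 383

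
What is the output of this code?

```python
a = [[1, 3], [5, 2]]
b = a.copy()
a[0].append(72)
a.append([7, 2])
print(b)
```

Key concept: shallow copy with nested lists.
Step by step:
`a = [[1, 3], [5, 2]]` → a = [[1, 3], [5, 2]]
`b = a.copy()` → b = [[1, 3], [5, 2]]
`a[0].append(72)` → a = [[1, 3, 72], [5, 2]]; b = [[1, 3, 72], [5, 2]]
`a.append([7, 2])` → a = [[1, 3, 72], [5, 2], [7, 2]]
`print(b)` → prints [[1, 3, 72], [5, 2]]

Answer: [[1, 3, 72], [5, 2]]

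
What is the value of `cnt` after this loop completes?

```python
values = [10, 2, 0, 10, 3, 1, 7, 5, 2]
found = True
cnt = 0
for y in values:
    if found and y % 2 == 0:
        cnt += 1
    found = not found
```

Count even values at even positions
`cnt` takes the values: 0 → 1 → 2 → 3

Answer: 3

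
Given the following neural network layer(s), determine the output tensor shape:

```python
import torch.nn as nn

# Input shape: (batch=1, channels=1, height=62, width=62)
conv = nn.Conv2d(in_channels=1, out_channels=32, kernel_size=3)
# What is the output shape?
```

Input: (1, 1, 62, 62) -> Output: (1, 32, 60, 60)

Answer: (1, 32, 60, 60)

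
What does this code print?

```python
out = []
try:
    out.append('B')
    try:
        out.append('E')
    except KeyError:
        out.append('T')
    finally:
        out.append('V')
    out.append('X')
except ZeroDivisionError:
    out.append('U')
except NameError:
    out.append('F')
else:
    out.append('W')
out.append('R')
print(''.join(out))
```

Execution trace: 'B' (try body) → 'E' (inner try body, no exception) → 'V' (inner finally) → 'X' (try body, no exception) → 'W' (else) → 'R' (after the try/except). Output: BEVXWR

Answer: BEVXWR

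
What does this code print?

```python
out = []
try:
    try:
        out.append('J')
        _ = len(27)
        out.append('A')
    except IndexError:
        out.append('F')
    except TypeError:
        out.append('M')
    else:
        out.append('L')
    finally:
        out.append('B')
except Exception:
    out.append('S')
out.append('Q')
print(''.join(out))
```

Execution trace: 'J' (inner try body) → 'M' (inner except TypeError) → 'B' (inner finally) → 'Q' (after the try/except). Output: JMBQ

Answer: JMBQ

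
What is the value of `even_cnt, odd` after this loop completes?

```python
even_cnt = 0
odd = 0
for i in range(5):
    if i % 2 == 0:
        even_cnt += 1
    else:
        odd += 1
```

Count evens and odds in range(5)
`even_cnt, odd` takes the values: (0, 0) → (1, 0) → (1, 1) → (2, 1) → (2, 2) → (3, 2)

Answer: 3, 2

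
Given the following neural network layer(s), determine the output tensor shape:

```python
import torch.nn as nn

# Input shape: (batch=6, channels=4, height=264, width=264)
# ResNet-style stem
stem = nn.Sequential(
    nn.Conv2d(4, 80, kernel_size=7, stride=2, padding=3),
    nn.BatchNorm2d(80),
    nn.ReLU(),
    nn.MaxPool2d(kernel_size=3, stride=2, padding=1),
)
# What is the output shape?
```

Input: (6, 4, 264, 264) -> after Conv2d 7x7 stride=2: (6, 80, 132, 132) -> Output: (6, 80, 66, 66)

Answer: (6, 80, 66, 66)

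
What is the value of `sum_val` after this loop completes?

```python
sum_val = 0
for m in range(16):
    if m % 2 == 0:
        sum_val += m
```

Sum of even numbers 0 to 15
`sum_val` takes the values: 0 → 2 → 6 → 12 → 20 → 30 → 42 → 56

Answer: 56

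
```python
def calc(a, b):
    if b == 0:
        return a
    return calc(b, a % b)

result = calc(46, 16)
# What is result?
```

calc(46, 16) -> calc(16, 14) -> calc(14, 2) -> calc(2, 0) -> 2

Answer: 2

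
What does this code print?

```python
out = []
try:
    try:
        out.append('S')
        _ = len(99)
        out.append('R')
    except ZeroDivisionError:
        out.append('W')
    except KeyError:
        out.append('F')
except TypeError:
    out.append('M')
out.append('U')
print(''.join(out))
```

Execution trace: 'S' (inner try body) → 'M' (outer except TypeError) → 'U' (after the try/except). Output: SMU

Answer: SMU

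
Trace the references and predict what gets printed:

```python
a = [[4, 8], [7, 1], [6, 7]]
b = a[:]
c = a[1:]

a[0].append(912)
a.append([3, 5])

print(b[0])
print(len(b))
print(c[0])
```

Key concept: slice with nested mutation.
Step by step:
`a = [[4, 8], [7, 1], [6, 7]]` → a = [[4, 8], [7, 1], [6, 7]]
`b = a[:]` → b = [[4, 8], [7, 1], [6, 7]]
`c = a[1:]` → c = [[7, 1], [6, 7]]
`a[0].append(912)` → a = [[4, 8, 912], [7, 1], [6, 7]]; b = [[4, 8, 912], [7, 1], [6, 7]]
`a.append([3, 5])` → a = [[4, 8, 912], [7, 1], [6, 7], [3, 5]]
`print(b[0])` → prints [4, 8, 912]
`print(len(b))` → prints 3
`print(c[0])` → prints [7, 1]

Answer:
[4, 8, 912]
3
[7, 1]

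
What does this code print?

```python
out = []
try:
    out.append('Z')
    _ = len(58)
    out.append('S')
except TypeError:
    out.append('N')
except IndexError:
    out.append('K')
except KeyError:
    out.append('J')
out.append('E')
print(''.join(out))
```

Execution trace: 'Z' (try body) → 'N' (except TypeError) → 'E' (after the try/except). Output: ZNE

Answer: ZNE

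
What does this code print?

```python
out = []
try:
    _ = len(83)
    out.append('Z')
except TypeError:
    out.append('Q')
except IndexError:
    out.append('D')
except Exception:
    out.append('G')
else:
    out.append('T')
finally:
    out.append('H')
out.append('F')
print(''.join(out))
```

Execution trace: 'Q' (except TypeError) → 'H' (finally) → 'F' (after the try/except). Output: QHF

Answer: QHF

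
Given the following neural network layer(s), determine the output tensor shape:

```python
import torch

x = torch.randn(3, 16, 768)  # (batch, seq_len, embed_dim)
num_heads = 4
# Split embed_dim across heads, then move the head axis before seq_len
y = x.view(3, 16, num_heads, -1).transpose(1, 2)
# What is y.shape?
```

Input: (3, 16, 768) -> head_dim = 768 // 4 = 192; after view: (3, 16, 4, 192) -> after transpose(1, 2): (3, 4, 16, 192) -> Output: (3, 4, 16, 192)

Answer: (3, 4, 16, 192)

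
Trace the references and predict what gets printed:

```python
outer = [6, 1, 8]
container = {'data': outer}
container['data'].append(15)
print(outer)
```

Key concept: dict holds reference to list.
Step by step:
`outer = [6, 1, 8]` → outer = [6, 1, 8]
`container = {'data': outer}` → container = {'data': [6, 1, 8]}
`container['data'].append(15)` → outer = [6, 1, 8, 15]; container = {'data': [6, 1, 8, 15]}
`print(outer)` → prints [6, 1, 8, 15]

Answer: [6, 1, 8, 15]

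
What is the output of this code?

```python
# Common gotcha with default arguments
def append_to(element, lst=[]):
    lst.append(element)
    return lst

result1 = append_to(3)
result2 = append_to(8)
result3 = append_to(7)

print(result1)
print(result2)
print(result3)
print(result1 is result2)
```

Key concept: mutable default argument gotcha.
Step by step:
`result1 = append_to(3)` → result1 = [3]
`result2 = append_to(8)` → result1 = [3, 8] (same object as result2); result2 = [3, 8] (same object as result1)
`result3 = append_to(7)` → result1 = [3, 8, 7] (same object as result2, result3); result2 = [3, 8, 7] (same object as result1, result3); result3 = [3, 8, 7] (same object as result1, result2)
`print(result1)` → prints [3, 8, 7]
`print(result2)` → prints [3, 8, 7]
`print(result3)` → prints [3, 8, 7]
`print(result1 is result2)` → prints True

Answer:
[3, 8, 7]
[3, 8, 7]
[3, 8, 7]
True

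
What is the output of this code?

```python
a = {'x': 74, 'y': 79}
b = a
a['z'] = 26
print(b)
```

Key concept: dict aliasing.
Step by step:
`a = {'x': 74, 'y': 79}` → a = {'x': 74, 'y': 79}
`b = a` → b = {'x': 74, 'y': 79} (same object as a)
`a['z'] = 26` → a = {'x': 74, 'y': 79, 'z': 26} (same object as b); b = {'x': 74, 'y': 79, 'z': 26} (same object as a)
`print(b)` → prints {'x': 74, 'y': 79, 'z': 26}

Answer: {'x': 74, 'y': 79, 'z': 26}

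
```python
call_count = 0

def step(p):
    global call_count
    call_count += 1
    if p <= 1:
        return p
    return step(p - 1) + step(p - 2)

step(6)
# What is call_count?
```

Calls(p) = 1 + Calls(p-1) + Calls(p-2); Calls(0)=Calls(1)=1. For p=6 this gives 25.

Answer: 25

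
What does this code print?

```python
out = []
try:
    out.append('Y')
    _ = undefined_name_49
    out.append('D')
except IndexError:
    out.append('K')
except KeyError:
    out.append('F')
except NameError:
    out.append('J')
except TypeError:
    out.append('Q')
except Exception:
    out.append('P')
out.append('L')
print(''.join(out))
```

Execution trace: 'Y' (try body) → 'J' (except NameError) → 'L' (after the try/except). Output: YJL

Answer: YJL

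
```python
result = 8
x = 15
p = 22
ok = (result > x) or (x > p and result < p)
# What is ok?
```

Trace:
`result = 8` → result = 8
`x = 15` → x = 15
`p = 22` → p = 22
`ok = (result > x) or (x > p and result < p)` → ok = False
So ok = False

Answer: False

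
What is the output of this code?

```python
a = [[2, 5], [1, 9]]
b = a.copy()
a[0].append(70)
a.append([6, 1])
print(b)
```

Key concept: shallow copy with nested lists.
Step by step:
`a = [[2, 5], [1, 9]]` → a = [[2, 5], [1, 9]]
`b = a.copy()` → b = [[2, 5], [1, 9]]
`a[0].append(70)` → a = [[2, 5, 70], [1, 9]]; b = [[2, 5, 70], [1, 9]]
`a.append([6, 1])` → a = [[2, 5, 70], [1, 9], [6, 1]]
`print(b)` → prints [[2, 5, 70], [1, 9]]

Answer: [[2, 5, 70], [1, 9]]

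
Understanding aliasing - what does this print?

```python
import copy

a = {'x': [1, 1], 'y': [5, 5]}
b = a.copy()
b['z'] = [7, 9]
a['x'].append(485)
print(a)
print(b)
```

Key concept: shallow copy of dict with mutable values.
Step by step:
`a = {'x': [1, 1], 'y': [5, 5]}` → a = {'x': [1, 1], 'y': [5, 5]}
`b = a.copy()` → b = {'x': [1, 1], 'y': [5, 5]}
`b['z'] = [7, 9]` → b = {'x': [1, 1], 'y': [5, 5], 'z': [7, 9]}
`a['x'].append(485)` → a = {'x': [1, 1, 485], 'y': [5, 5]}; b = {'x': [1, 1, 485], 'y': [5, 5], 'z': [7, 9]}
`print(a)` → prints {'x': [1, 1, 485], 'y': [5, 5]}
`print(b)` → prints {'x': [1, 1, 485], 'y': [5, 5], 'z': [7, 9]}

Answer:
{'x': [1, 1, 485], 'y': [5, 5]}
{'x': [1, 1, 485], 'y': [5, 5], 'z': [7, 9]}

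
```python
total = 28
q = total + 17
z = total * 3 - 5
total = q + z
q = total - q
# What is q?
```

Trace:
`total = 28` → total = 28
`q = total + 17` → q = 45
`z = total * 3 - 5` → z = 79
`total = q + z` → total = 124
`q = total - q` → q = 79
So q = 79

Answer: 79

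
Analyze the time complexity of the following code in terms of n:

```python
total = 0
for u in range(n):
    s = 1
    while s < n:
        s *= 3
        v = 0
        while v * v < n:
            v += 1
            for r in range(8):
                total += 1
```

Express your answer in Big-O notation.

Each loop level contributes: n × log n × √n × 1. Multiplying the contributions gives O(n√n log n).

Answer: O(n√n log n)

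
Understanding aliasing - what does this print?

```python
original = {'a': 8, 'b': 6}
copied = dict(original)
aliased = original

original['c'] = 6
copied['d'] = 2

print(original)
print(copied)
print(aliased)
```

Key concept: dict() creates copy, assignment creates alias.
Step by step:
`original = {'a': 8, 'b': 6}` → original = {'a': 8, 'b': 6}
`copied = dict(original)` → copied = {'a': 8, 'b': 6}
`aliased = original` → aliased = {'a': 8, 'b': 6} (same object as original)
`original['c'] = 6` → original = {'a': 8, 'b': 6, 'c': 6} (same object as aliased); aliased = {'a': 8, 'b': 6, 'c': 6} (same object as original)
`copied['d'] = 2` → copied = {'a': 8, 'b': 6, 'd': 2}
`print(original)` → prints {'a': 8, 'b': 6, 'c': 6}
`print(copied)` → prints {'a': 8, 'b': 6, 'd': 2}
`print(aliased)` → prints {'a': 8, 'b': 6, 'c': 6}

Answer:
{'a': 8, 'b': 6, 'c': 6}
{'a': 8, 'b': 6, 'd': 2}
{'a': 8, 'b': 6, 'c': 6}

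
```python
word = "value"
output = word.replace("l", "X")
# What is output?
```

Trace:
`word = "value"` → word = 'value'
`output = word.replace("l", "X")` → output = 'vaXue'
So output = 'vaXue'

Answer: 'vaXue'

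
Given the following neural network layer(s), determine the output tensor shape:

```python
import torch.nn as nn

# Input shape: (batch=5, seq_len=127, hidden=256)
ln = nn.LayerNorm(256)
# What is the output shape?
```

Input: (5, 127, 256) -> Output: (5, 127, 256)

Answer: (5, 127, 256)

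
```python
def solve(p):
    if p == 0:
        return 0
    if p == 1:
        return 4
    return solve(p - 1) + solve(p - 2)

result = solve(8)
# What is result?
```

Build up from base cases: solve(0)=0, solve(1)=4, solve(2)=4, solve(3)=8, solve(4)=12, solve(5)=20, solve(6)=32, ..., solve(8)=84

Answer: 84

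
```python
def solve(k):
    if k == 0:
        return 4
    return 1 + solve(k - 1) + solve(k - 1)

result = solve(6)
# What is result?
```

solve(k) = 1 + 2·solve(k-1), solve(0)=4. Closed form: (4+1)·2^6 - 1 = 319.

Answer: 319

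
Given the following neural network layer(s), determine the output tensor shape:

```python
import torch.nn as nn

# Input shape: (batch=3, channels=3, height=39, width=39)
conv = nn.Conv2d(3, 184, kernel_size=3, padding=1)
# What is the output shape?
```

Input: (3, 3, 39, 39) -> Output: (3, 184, 39, 39)

Answer: (3, 184, 39, 39)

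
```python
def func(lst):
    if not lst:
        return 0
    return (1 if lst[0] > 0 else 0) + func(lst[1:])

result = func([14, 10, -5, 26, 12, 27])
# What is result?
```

Count of positive elements in [14, 10, -5, 26, 12, 27] = 5

Answer: 5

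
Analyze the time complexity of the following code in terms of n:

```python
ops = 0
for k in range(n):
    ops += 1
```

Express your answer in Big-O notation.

Each loop level contributes: n. Multiplying the contributions gives O(n).

Answer: O(n)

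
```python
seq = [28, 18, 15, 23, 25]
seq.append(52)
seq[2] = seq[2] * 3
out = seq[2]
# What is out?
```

Trace:
`seq = [28, 18, 15, 23, 25]` → seq = [28, 18, 15, 23, 25]
`seq.append(52)` → seq = [28, 18, 15, 23, 25, 52]
`seq[2] = seq[2] * 3` → seq = [28, 18, 45, 23, 25, 52]
`out = seq[2]` → out = 45
So out = 45

Answer: 45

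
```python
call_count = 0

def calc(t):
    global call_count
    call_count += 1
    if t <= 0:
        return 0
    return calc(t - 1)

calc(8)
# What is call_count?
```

Linear recursion stepping by 1: 9 calls from t=8 down to ≤0.

Answer: 9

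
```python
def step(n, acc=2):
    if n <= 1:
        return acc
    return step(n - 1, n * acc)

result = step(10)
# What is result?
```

Accumulator trace (n, acc): (10, 2) -> (9, 20) -> (8, 180) -> (7, 1440) -> (6, 10080) -> (5, 60480) -> (4, 302400) -> (3, 1209600) -> (2, 3628800) -> (1, 7257600) -> return 7257600

Answer: 7257600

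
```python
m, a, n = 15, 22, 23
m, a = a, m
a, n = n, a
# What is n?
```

Trace:
`m, a, n = 15, 22, 23` → m = 15; a = 22; n = 23
`m, a = a, m` → m = 22; a = 15
`a, n = n, a` → a = 23; n = 15
So n = 15

Answer: 15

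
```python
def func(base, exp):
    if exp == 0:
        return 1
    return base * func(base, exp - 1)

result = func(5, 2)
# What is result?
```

func(5, 2) = 5 * 5 = 25

Answer: 25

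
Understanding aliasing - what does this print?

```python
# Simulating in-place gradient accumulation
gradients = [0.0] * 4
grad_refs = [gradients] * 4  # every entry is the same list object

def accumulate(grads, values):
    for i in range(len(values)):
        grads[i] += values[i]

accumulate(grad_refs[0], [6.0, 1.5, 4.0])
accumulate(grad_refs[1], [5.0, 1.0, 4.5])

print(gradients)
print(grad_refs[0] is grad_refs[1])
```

Key concept: gradient accumulation aliasing.
Step by step:
`gradients = [0.0] * 4` → gradients = [0.0, 0.0, 0.0, 0.0]
`grad_refs = [gradients] * 4` → grad_refs = [[0.0, 0.0, 0.0, 0.0], [0.0, 0.0, 0.0, 0.0], [0.0, 0.0, 0.0, 0.0], [0.0, 0.0, 0.0, 0.0]]
`accumulate(grad_refs[0], [6.0, 1.5, 4.0])` → gradients = [6.0, 1.5, 4.0, 0.0]; grad_refs = [[6.0, 1.5, 4.0, 0.0], [6.0, 1.5, 4.0, 0.0], [6.0, 1.5, 4.0, 0.0], [6.0, 1.5, 4.0, 0.0]]
`accumulate(grad_refs[1], [5.0, 1.0, 4.5])` → gradients = [11.0, 2.5, 8.5, 0.0]; grad_refs = [[11.0, 2.5, 8.5, 0.0], [11.0, 2.5, 8.5, 0.0], [11.0, 2.5, 8.5, 0.0], [11.0, 2.5, 8.5, 0.0]]
`print(gradients)` → prints [11.0, 2.5, 8.5, 0.0]
`print(grad_refs[0] is grad_refs[1])` → prints True

Answer:
[11.0, 2.5, 8.5, 0.0]
True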